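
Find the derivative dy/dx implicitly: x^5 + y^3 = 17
Differentiate both sides with respect to x, treating y as y(x). By the chain rule, any term containing y contributes a factor of y' = dy/dx when we differentiate it.

Move every term to one side and write the relation as F(x, y) = 0. Term by term,
  d/dx[x^5] = 5x^4
  d/dx[y^3] = 3y^2·y'
  d/dx[-17] = 0

The pieces without y' make up ∂F/∂x and the coefficient of y' is ∂F/∂y:
  ∂F/∂x = 5x^4,
  ∂F/∂y = 3y^2.

Since d/dx[F] = ∂F/∂x + (∂F/∂y)·y' = 0, solve for y':
  (∂F/∂y)·y' = -∂F/∂x
  dy/dx = -(∂F/∂x)/(∂F/∂y) = -(5x^4)/(3y^2) = -5x^4/(3y^2)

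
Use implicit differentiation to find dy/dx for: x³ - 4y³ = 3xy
Differentiate the relation implicitly: treat y = y(x) and apply the chain rule, so every y-derivative picks up a y' = dy/dx factor.

With everything moved to the left-hand side, differentiate term by term:
  d/dx[x^3] = 3x^2
  d/dx[-3xy] = -3x·y' - 3y
  d/dx[-4y^3] = -12y^2·y'

Separating the contributions that come from x directly and those that come through y:
  without y':      3x^2 - 3y
  multiplying y':  -3x - 12y^2

so (3x^2 - 3y) + (-3x - 12y^2)·y' = 0, and therefore
  dy/dx = -(3x^2 - 3y)/(-3x - 12y^2) = (x^2 - y)/(x + 4y^2)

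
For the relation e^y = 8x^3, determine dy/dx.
Differentiate both sides with respect to x, treating y as y(x). By the chain rule, any term containing y contributes a factor of y' = dy/dx when we differentiate it.

Move every term to one side and write the relation as F(x, y) = 0. Term by term,
  d/dx[-8x^3] = -24x^2
  d/dx[e^(y)] = y'·e^(y)

The pieces without y' make up ∂F/∂x and the coefficient of y' is ∂F/∂y:
  ∂F/∂x = -24x^2,
  ∂F/∂y = e^(y).

Since d/dx[F] = ∂F/∂x + (∂F/∂y)·y' = 0, solve for y':
  (∂F/∂y)·y' = -∂F/∂x
  dy/dx = -(∂F/∂x)/(∂F/∂y) = -(-24x^2)/(e^(y)) = 24x^2e^(-y)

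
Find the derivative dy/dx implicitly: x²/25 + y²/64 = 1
Take d/dx of both sides. Since y is implicitly a function of x, the chain rule attaches a y' = dy/dx factor whenever we differentiate through y.

Set F(x, y) = (left side) − (right side), so the curve is F = 0. Differentiating each term of F:
  d/dx[x^2/25] = 2x/25
  d/dx[y^2/64] = y·y'/32
  d/dx[-1] = 0

Collecting, the y'-free part is the partial derivative in x and the y' coefficient is the partial derivative in y:
  ∂F/∂x = 2x/25
  ∂F/∂y = y/32

so d/dx[F(x, y(x))] = ∂F/∂x + (∂F/∂y)·y' = 0. Rearranging,
  dy/dx = -(∂F/∂x)/(∂F/∂y) = -(2x/25)/(y/32) = -64x/(25y)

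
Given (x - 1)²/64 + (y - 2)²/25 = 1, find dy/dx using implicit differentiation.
Differentiate the relation implicitly: treat y = y(x) and apply the chain rule, so every y-derivative picks up a y' = dy/dx factor.

With everything moved to the left-hand side, differentiate term by term:
  d/dx[(x - 1)^2/64] = x/32 - 1/32
  d/dx[(y - 2)^2/25] = 2·y'(y - 2)/25
  d/dx[-1] = 0

Separating the contributions that come from x directly and those that come through y:
  without y':      x/32 - 1/32
  multiplying y':  2y/25 - 4/25

so (x/32 - 1/32) + (2y/25 - 4/25)·y' = 0, and therefore
  dy/dx = -(x/32 - 1/32)/(2y/25 - 4/25)
        = -((x - 1)/32)/(2(y - 2)/25) = 25(1 - x)/(64(y - 2))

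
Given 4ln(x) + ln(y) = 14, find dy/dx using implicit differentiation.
Differentiate both sides with respect to x, treating y as y(x). By the chain rule, any term containing y contributes a factor of y' = dy/dx when we differentiate it.

Move every term to one side and write the relation as F(x, y) = 0. Term by term,
  d/dx[4ln(x)] = 4/x
  d/dx[ln(y)] = y'/y
  d/dx[-14] = 0

The pieces without y' make up ∂F/∂x and the coefficient of y' is ∂F/∂y:
  ∂F/∂x = 4/x,
  ∂F/∂y = 1/y.

Since d/dx[F] = ∂F/∂x + (∂F/∂y)·y' = 0, solve for y':
  (∂F/∂y)·y' = -∂F/∂x
  dy/dx = -(∂F/∂x)/(∂F/∂y) = -(4/x)/(1/y) = -4y/x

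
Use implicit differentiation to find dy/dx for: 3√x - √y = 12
Take d/dx of both sides. Since y is implicitly a function of x, the chain rule attaches a y' = dy/dx factor whenever we differentiate through y.

Set F(x, y) = (left side) − (right side), so the curve is F = 0. Differentiating each term of F:
  d/dx[3√(x)] = 3/(2√(x))
  d/dx[-√(y)] = -y'/(2√(y))
  d/dx[-12] = 0

Collecting, the y'-free part is the partial derivative in x and the y' coefficient is the partial derivative in y:
  ∂F/∂x = 3/(2√(x))
  ∂F/∂y = -1/(2√(y))

so d/dx[F(x, y(x))] = ∂F/∂x + (∂F/∂y)·y' = 0. Rearranging,
  dy/dx = -(∂F/∂x)/(∂F/∂y) = -(3/(2√(x)))/(-1/(2√(y))) = 3√(y)/√(x)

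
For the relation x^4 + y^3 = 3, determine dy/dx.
Take d/dx of both sides. Since y is implicitly a function of x, the chain rule attaches a y' = dy/dx factor whenever we differentiate through y.

Set F(x, y) = (left side) − (right side), so the curve is F = 0. Differentiating each term of F:
  d/dx[x^4] = 4x^3
  d/dx[y^3] = 3y^2·y'
  d/dx[-3] = 0

Collecting, the y'-free part is the partial derivative in x and the y' coefficient is the partial derivative in y:
  ∂F/∂x = 4x^3
  ∂F/∂y = 3y^2

so d/dx[F(x, y(x))] = ∂F/∂x + (∂F/∂y)·y' = 0. Rearranging,
  dy/dx = -(∂F/∂x)/(∂F/∂y) = -(4x^3)/(3y^2) = -4x^3/(3y^2)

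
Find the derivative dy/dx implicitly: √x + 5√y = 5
Differentiate the relation implicitly: treat y = y(x) and apply the chain rule, so every y-derivative picks up a y' = dy/dx factor.

With everything moved to the left-hand side, differentiate term by term:
  d/dx[√(x)] = 1/(2√(x))
  d/dx[5√(y)] = 5·y'/(2√(y))
  d/dx[-5] = 0

Separating the contributions that come from x directly and those that come through y:
  without y':      1/(2√(x))
  multiplying y':  5/(2√(y))

so (1/(2√(x))) + (5/(2√(y)))·y' = 0, and therefore
  dy/dx = -(1/(2√(x)))/(5/(2√(y))) = -√(y)/(5√(x))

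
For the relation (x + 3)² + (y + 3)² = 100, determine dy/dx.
Take d/dx of both sides. Since y is implicitly a function of x, the chain rule attaches a y' = dy/dx factor whenever we differentiate through y.

Set F(x, y) = (left side) − (right side), so the curve is F = 0. Differentiating each term of F:
  d/dx[(x + 3)^2] = 2x + 6
  d/dx[(y + 3)^2] = 2·y'(y + 3)
  d/dx[-100] = 0

Collecting, the y'-free part is the partial derivative in x and the y' coefficient is the partial derivative in y:
  ∂F/∂x = 2x + 6
  ∂F/∂y = 2y + 6

so d/dx[F(x, y(x))] = ∂F/∂x + (∂F/∂y)·y' = 0. Rearranging,
  dy/dx = -(∂F/∂x)/(∂F/∂y) = -(2x + 6)/(2y + 6) = (-x - 3)/(y + 3)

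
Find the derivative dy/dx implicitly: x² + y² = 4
Apply d/dx to both sides, remembering that y depends on x. Each occurrence of y therefore brings in a y' = dy/dx via the chain rule.

With F(x, y) equal to the left-hand side minus the right, differentiate F term by term:
  d/dx[x^2] = 2x
  d/dx[y^2] = 2y·y'
  d/dx[-4] = 0
Adding these up, d/dx[F] = 0 becomes
  (2x) + (2y)·y' = 0,
so isolating y',
  dy/dx = -(2x)/(2y) = -x/y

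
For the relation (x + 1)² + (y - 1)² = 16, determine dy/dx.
Apply d/dx to both sides, remembering that y depends on x. Each occurrence of y therefore brings in a y' = dy/dx via the chain rule.

With F(x, y) equal to the left-hand side minus the right, differentiate F term by term:
  d/dx[(x + 1)^2] = 2x + 2
  d/dx[(y - 1)^2] = 2·y'(y - 1)
  d/dx[-16] = 0
Adding these up, d/dx[F] = 0 becomes
  (2x + 2) + (2y - 2)·y' = 0,
so isolating y',
  dy/dx = -(2x + 2)/(2y - 2) = (-x - 1)/(y - 1)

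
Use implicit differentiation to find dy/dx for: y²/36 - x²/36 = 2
Differentiate both sides with respect to x, treating y as y(x). By the chain rule, any term containing y contributes a factor of y' = dy/dx when we differentiate it.

Move every term to one side and write the relation as F(x, y) = 0. Term by term,
  d/dx[-x^2/36] = -x/18
  d/dx[y^2/36] = y·y'/18
  d/dx[-2] = 0

The pieces without y' make up ∂F/∂x and the coefficient of y' is ∂F/∂y:
  ∂F/∂x = -x/18,
  ∂F/∂y = y/18.

Since d/dx[F] = ∂F/∂x + (∂F/∂y)·y' = 0, solve for y':
  (∂F/∂y)·y' = -∂F/∂x
  dy/dx = -(∂F/∂x)/(∂F/∂y) = -(-x/18)/(y/18) = x/y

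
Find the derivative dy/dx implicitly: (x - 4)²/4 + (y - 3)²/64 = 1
Take d/dx of both sides. Since y is implicitly a function of x, the chain rule attaches a y' = dy/dx factor whenever we differentiate through y.

Set F(x, y) = (left side) − (right side), so the curve is F = 0. Differentiating each term of F:
  d/dx[(x - 4)^2/4] = x/2 - 2
  d/dx[(y - 3)^2/64] = y'(y - 3)/32
  d/dx[-1] = 0

Collecting, the y'-free part is the partial derivative in x and the y' coefficient is the partial derivative in y:
  ∂F/∂x = x/2 - 2
  ∂F/∂y = y/32 - 3/32

so d/dx[F(x, y(x))] = ∂F/∂x + (∂F/∂y)·y' = 0. Rearranging,
  dy/dx = -(∂F/∂x)/(∂F/∂y) = -(x/2 - 2)/(y/32 - 3/32)
        = -((x - 4)/2)/((y - 3)/32) = 16(4 - x)/(y - 3)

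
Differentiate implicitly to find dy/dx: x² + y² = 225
Take d/dx of both sides. Since y is implicitly a function of x, the chain rule attaches a y' = dy/dx factor whenever we differentiate through y.

Set F(x, y) = (left side) − (right side), so the curve is F = 0. Differentiating each term of F:
  d/dx[x^2] = 2x
  d/dx[y^2] = 2y·y'
  d/dx[-225] = 0

Collecting, the y'-free part is the partial derivative in x and the y' coefficient is the partial derivative in y:
  ∂F/∂x = 2x
  ∂F/∂y = 2y

so d/dx[F(x, y(x))] = ∂F/∂x + (∂F/∂y)·y' = 0. Rearranging,
  dy/dx = -(∂F/∂x)/(∂F/∂y) = -(2x)/(2y) = -x/y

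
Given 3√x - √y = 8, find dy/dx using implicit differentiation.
Differentiate the relation implicitly: treat y = y(x) and apply the chain rule, so every y-derivative picks up a y' = dy/dx factor.

With everything moved to the left-hand side, differentiate term by term:
  d/dx[3√(x)] = 3/(2√(x))
  d/dx[-√(y)] = -y'/(2√(y))
  d/dx[-8] = 0

Separating the contributions that come from x directly and those that come through y:
  without y':      3/(2√(x))
  multiplying y':  -1/(2√(y))

so (3/(2√(x))) + (-1/(2√(y)))·y' = 0, and therefore
  dy/dx = -(3/(2√(x)))/(-1/(2√(y))) = 3√(y)/√(x)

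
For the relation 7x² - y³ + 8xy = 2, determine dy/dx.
Take d/dx of both sides. Since y is implicitly a function of x, the chain rule attaches a y' = dy/dx factor whenever we differentiate through y.

Set F(x, y) = (left side) − (right side), so the curve is F = 0. Differentiating each term of F:
  d/dx[7x^2] = 14x
  d/dx[8xy] = 8x·y' + 8y
  d/dx[-y^3] = -3y^2·y'
  d/dx[-2] = 0

Collecting, the y'-free part is the partial derivative in x and the y' coefficient is the partial derivative in y:
  ∂F/∂x = 14x + 8y
  ∂F/∂y = 8x - 3y^2

so d/dx[F(x, y(x))] = ∂F/∂x + (∂F/∂y)·y' = 0. Rearranging,
  dy/dx = -(∂F/∂x)/(∂F/∂y) = -(14x + 8y)/(8x - 3y^2) = 2(-7x - 4y)/(8x - 3y^2)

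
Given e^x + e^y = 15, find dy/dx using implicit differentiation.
Differentiate the relation implicitly: treat y = y(x) and apply the chain rule, so every y-derivative picks up a y' = dy/dx factor.

With everything moved to the left-hand side, differentiate term by term:
  d/dx[e^(x)] = e^(x)
  d/dx[e^(y)] = y'·e^(y)
  d/dx[-15] = 0

Separating the contributions that come from x directly and those that come through y:
  without y':      e^(x)
  multiplying y':  e^(y)

so (e^(x)) + (e^(y))·y' = 0, and therefore
  dy/dx = -(e^(x))/(e^(y)) = -e^(x - y)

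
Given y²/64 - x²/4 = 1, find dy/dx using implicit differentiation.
Take d/dx of both sides. Since y is implicitly a function of x, the chain rule attaches a y' = dy/dx factor whenever we differentiate through y.

Set F(x, y) = (left side) − (right side), so the curve is F = 0. Differentiating each term of F:
  d/dx[-x^2/4] = -x/2
  d/dx[y^2/64] = y·y'/32
  d/dx[-1] = 0

Collecting, the y'-free part is the partial derivative in x and the y' coefficient is the partial derivative in y:
  ∂F/∂x = -x/2
  ∂F/∂y = y/32

so d/dx[F(x, y(x))] = ∂F/∂x + (∂F/∂y)·y' = 0. Rearranging,
  dy/dx = -(∂F/∂x)/(∂F/∂y) = -(-x/2)/(y/32) = 16x/y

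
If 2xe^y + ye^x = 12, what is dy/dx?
Apply d/dx to both sides, remembering that y depends on x. Each occurrence of y therefore brings in a y' = dy/dx via the chain rule.

With F(x, y) equal to the left-hand side minus the right, differentiate F term by term:
  d/dx[2x·e^(y)] = 2x·y'·e^(y) + 2e^(y)
  d/dx[y·e^(x)] = y·e^(x) + y'·e^(x)
  d/dx[-12] = 0
Adding these up, d/dx[F] = 0 becomes
  (y·e^(x) + 2e^(y)) + (2x·e^(y) + e^(x))·y' = 0,
so isolating y',
  dy/dx = -(y·e^(x) + 2e^(y))/(2x·e^(y) + e^(x)) = (-y·e^(x) - 2e^(y))/(2x·e^(y) + e^(x))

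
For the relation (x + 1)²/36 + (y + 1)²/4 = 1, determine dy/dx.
Take d/dx of both sides. Since y is implicitly a function of x, the chain rule attaches a y' = dy/dx factor whenever we differentiate through y.

Set F(x, y) = (left side) − (right side), so the curve is F = 0. Differentiating each term of F:
  d/dx[(x + 1)^2/36] = x/18 + 1/18
  d/dx[(y + 1)^2/4] = y'(y + 1)/2
  d/dx[-1] = 0

Collecting, the y'-free part is the partial derivative in x and the y' coefficient is the partial derivative in y:
  ∂F/∂x = x/18 + 1/18
  ∂F/∂y = y/2 + 1/2

so d/dx[F(x, y(x))] = ∂F/∂x + (∂F/∂y)·y' = 0. Rearranging,
  dy/dx = -(∂F/∂x)/(∂F/∂y) = -(x/18 + 1/18)/(y/2 + 1/2)
        = -((x + 1)/18)/((y + 1)/2) = (-x - 1)/(9(y + 1))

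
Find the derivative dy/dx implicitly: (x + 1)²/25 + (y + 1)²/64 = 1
Differentiate both sides with respect to x, treating y as y(x). By the chain rule, any term containing y contributes a factor of y' = dy/dx when we differentiate it.

Move every term to one side and write the relation as F(x, y) = 0. Term by term,
  d/dx[(x + 1)^2/25] = 2x/25 + 2/25
  d/dx[(y + 1)^2/64] = y'(y + 1)/32
  d/dx[-1] = 0

The pieces without y' make up ∂F/∂x and the coefficient of y' is ∂F/∂y:
  ∂F/∂x = 2x/25 + 2/25,
  ∂F/∂y = y/32 + 1/32.

Since d/dx[F] = ∂F/∂x + (∂F/∂y)·y' = 0, solve for y':
  (∂F/∂y)·y' = -∂F/∂x
  dy/dx = -(∂F/∂x)/(∂F/∂y) = -(2x/25 + 2/25)/(y/32 + 1/32)
        = -(2(x + 1)/25)/((y + 1)/32) = 64(-x - 1)/(25(y + 1))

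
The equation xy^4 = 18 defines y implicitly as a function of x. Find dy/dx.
Apply d/dx to both sides, remembering that y depends on x. Each occurrence of y therefore brings in a y' = dy/dx via the chain rule.

With F(x, y) equal to the left-hand side minus the right, differentiate F term by term:
  d/dx[xy^4] = 4xy^3·y' + y^4
  d/dx[-18] = 0
Adding these up, d/dx[F] = 0 becomes
  (y^4) + (4xy^3)·y' = 0,
so isolating y',
  dy/dx = -(y^4)/(4xy^3) = -y/(4x)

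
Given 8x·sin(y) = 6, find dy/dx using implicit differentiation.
Apply d/dx to both sides, remembering that y depends on x. Each occurrence of y therefore brings in a y' = dy/dx via the chain rule.

With F(x, y) equal to the left-hand side minus the right, differentiate F term by term:
  d/dx[8x·sin(y)] = 8x·y'·cos(y) + 8sin(y)
  d/dx[-6] = 0
Adding these up, d/dx[F] = 0 becomes
  (8sin(y)) + (8x·cos(y))·y' = 0,
so isolating y',
  dy/dx = -(8sin(y))/(8x·cos(y)) = -tan(y)/x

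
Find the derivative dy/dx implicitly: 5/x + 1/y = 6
Differentiate both sides with respect to x, treating y as y(x). By the chain rule, any term containing y contributes a factor of y' = dy/dx when we differentiate it.

Move every term to one side and write the relation as F(x, y) = 0. Term by term,
  d/dx[1/y] = -y'/y^2
  d/dx[5/x] = -5/x^2
  d/dx[-6] = 0

The pieces without y' make up ∂F/∂x and the coefficient of y' is ∂F/∂y:
  ∂F/∂x = -5/x^2,
  ∂F/∂y = -1/y^2.

Since d/dx[F] = ∂F/∂x + (∂F/∂y)·y' = 0, solve for y':
  (∂F/∂y)·y' = -∂F/∂x
  dy/dx = -(∂F/∂x)/(∂F/∂y) = -(-5/x^2)/(-1/y^2) = -5y^2/x^2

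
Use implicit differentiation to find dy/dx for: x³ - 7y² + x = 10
Differentiate both sides with respect to x, treating y as y(x). By the chain rule, any term containing y contributes a factor of y' = dy/dx when we differentiate it.

Move every term to one side and write the relation as F(x, y) = 0. Term by term,
  d/dx[x^3] = 3x^2
  d/dx[x] = 1
  d/dx[-7y^2] = -14y·y'
  d/dx[-10] = 0

The pieces without y' make up ∂F/∂x and the coefficient of y' is ∂F/∂y:
  ∂F/∂x = 3x^2 + 1,
  ∂F/∂y = -14y.

Since d/dx[F] = ∂F/∂x + (∂F/∂y)·y' = 0, solve for y':
  (∂F/∂y)·y' = -∂F/∂x
  dy/dx = -(∂F/∂x)/(∂F/∂y) = -(3x^2 + 1)/(-14y) = (3x^2 + 1)/(14y)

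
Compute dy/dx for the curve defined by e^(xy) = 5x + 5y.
Differentiate the relation implicitly: treat y = y(x) and apply the chain rule, so every y-derivative picks up a y' = dy/dx factor.

With everything moved to the left-hand side, differentiate term by term:
  d/dx[-5x] = -5
  d/dx[-5y] = -5·y'
  d/dx[e^(xy)] = (x·y' + y)·e^(xy)

Separating the contributions that come from x directly and those that come through y:
  without y':      y·e^(xy) - 5
  multiplying y':  x·e^(xy) - 5

so (y·e^(xy) - 5) + (x·e^(xy) - 5)·y' = 0, and therefore
  dy/dx = -(y·e^(xy) - 5)/(x·e^(xy) - 5) = (-y·e^(xy) + 5)/(x·e^(xy) - 5)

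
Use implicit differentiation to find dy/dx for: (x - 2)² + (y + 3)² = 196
Differentiate the relation implicitly: treat y = y(x) and apply the chain rule, so every y-derivative picks up a y' = dy/dx factor.

With everything moved to the left-hand side, differentiate term by term:
  d/dx[(x - 2)^2] = 2x - 4
  d/dx[(y + 3)^2] = 2·y'(y + 3)
  d/dx[-196] = 0

Separating the contributions that come from x directly and those that come through y:
  without y':      2x - 4
  multiplying y':  2y + 6

so (2x - 4) + (2y + 6)·y' = 0, and therefore
  dy/dx = -(2x - 4)/(2y + 6) = (2 - x)/(y + 3)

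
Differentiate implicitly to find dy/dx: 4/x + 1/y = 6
Differentiate the relation implicitly: treat y = y(x) and apply the chain rule, so every y-derivative picks up a y' = dy/dx factor.

With everything moved to the left-hand side, differentiate term by term:
  d/dx[1/y] = -y'/y^2
  d/dx[4/x] = -4/x^2
  d/dx[-6] = 0

Separating the contributions that come from x directly and those that come through y:
  without y':      -4/x^2
  multiplying y':  -1/y^2

so (-4/x^2) + (-1/y^2)·y' = 0, and therefore
  dy/dx = -(-4/x^2)/(-1/y^2) = -4y^2/x^2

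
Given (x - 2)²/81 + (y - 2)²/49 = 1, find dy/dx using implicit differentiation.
Differentiate the relation implicitly: treat y = y(x) and apply the chain rule, so every y-derivative picks up a y' = dy/dx factor.

With everything moved to the left-hand side, differentiate term by term:
  d/dx[(x - 2)^2/81] = 2x/81 - 4/81
  d/dx[(y - 2)^2/49] = 2·y'(y - 2)/49
  d/dx[-1] = 0

Separating the contributions that come from x directly and those that come through y:
  without y':      2x/81 - 4/81
  multiplying y':  2y/49 - 4/49

so (2x/81 - 4/81) + (2y/49 - 4/49)·y' = 0, and therefore
  dy/dx = -(2x/81 - 4/81)/(2y/49 - 4/49)
        = -(2(x - 2)/81)/(2(y - 2)/49) = 49(2 - x)/(81(y - 2))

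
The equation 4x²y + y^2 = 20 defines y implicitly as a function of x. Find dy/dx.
Differentiate both sides with respect to x, treating y as y(x). By the chain rule, any term containing y contributes a factor of y' = dy/dx when we differentiate it.

Move every term to one side and write the relation as F(x, y) = 0. Term by term,
  d/dx[4x^2y] = 4x^2·y' + 8xy
  d/dx[y^2] = 2y·y'
  d/dx[-20] = 0

The pieces without y' make up ∂F/∂x and the coefficient of y' is ∂F/∂y:
  ∂F/∂x = 8xy,
  ∂F/∂y = 4x^2 + 2y.

Since d/dx[F] = ∂F/∂x + (∂F/∂y)·y' = 0, solve for y':
  (∂F/∂y)·y' = -∂F/∂x
  dy/dx = -(∂F/∂x)/(∂F/∂y) = -(8xy)/(4x^2 + 2y) = -4xy/(2x^2 + y)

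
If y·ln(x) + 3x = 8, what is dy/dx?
Differentiate both sides with respect to x, treating y as y(x). By the chain rule, any term containing y contributes a factor of y' = dy/dx when we differentiate it.

Move every term to one side and write the relation as F(x, y) = 0. Term by term,
  d/dx[3x] = 3
  d/dx[y·ln(x)] = y'·ln(x) + y/x
  d/dx[-8] = 0

The pieces without y' make up ∂F/∂x and the coefficient of y' is ∂F/∂y:
  ∂F/∂x = 3 + y/x,
  ∂F/∂y = ln(x).

Since d/dx[F] = ∂F/∂x + (∂F/∂y)·y' = 0, solve for y':
  (∂F/∂y)·y' = -∂F/∂x
  dy/dx = -(∂F/∂x)/(∂F/∂y) = -(3 + y/x)/(ln(x))
        = -((3x + y)/x)/(ln(x)) = (-3x - y)/(x·ln(x))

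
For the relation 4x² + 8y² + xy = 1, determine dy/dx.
Differentiate the relation implicitly: treat y = y(x) and apply the chain rule, so every y-derivative picks up a y' = dy/dx factor.

With everything moved to the left-hand side, differentiate term by term:
  d/dx[4x^2] = 8x
  d/dx[xy] = x·y' + y
  d/dx[8y^2] = 16y·y'
  d/dx[-1] = 0

Separating the contributions that come from x directly and those that come through y:
  without y':      8x + y
  multiplying y':  x + 16y

so (8x + y) + (x + 16y)·y' = 0, and therefore
  dy/dx = -(8x + y)/(x + 16y) = (-8x - y)/(x + 16y)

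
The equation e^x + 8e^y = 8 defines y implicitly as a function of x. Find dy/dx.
Apply d/dx to both sides, remembering that y depends on x. Each occurrence of y therefore brings in a y' = dy/dx via the chain rule.

With F(x, y) equal to the left-hand side minus the right, differentiate F term by term:
  d/dx[e^(x)] = e^(x)
  d/dx[8e^(y)] = 8·y'·e^(y)
  d/dx[-8] = 0
Adding these up, d/dx[F] = 0 becomes
  (e^(x)) + (8e^(y))·y' = 0,
so isolating y',
  dy/dx = -(e^(x))/(8e^(y)) = -e^(x - y)/8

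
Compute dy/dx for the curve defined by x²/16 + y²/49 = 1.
Take d/dx of both sides. Since y is implicitly a function of x, the chain rule attaches a y' = dy/dx factor whenever we differentiate through y.

Set F(x, y) = (left side) − (right side), so the curve is F = 0. Differentiating each term of F:
  d/dx[x^2/16] = x/8
  d/dx[y^2/49] = 2y·y'/49
  d/dx[-1] = 0

Collecting, the y'-free part is the partial derivative in x and the y' coefficient is the partial derivative in y:
  ∂F/∂x = x/8
  ∂F/∂y = 2y/49

so d/dx[F(x, y(x))] = ∂F/∂x + (∂F/∂y)·y' = 0. Rearranging,
  dy/dx = -(∂F/∂x)/(∂F/∂y) = -(x/8)/(2y/49) = -49x/(16y)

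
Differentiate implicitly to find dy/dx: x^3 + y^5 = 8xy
Differentiate the relation implicitly: treat y = y(x) and apply the chain rule, so every y-derivative picks up a y' = dy/dx factor.

With everything moved to the left-hand side, differentiate term by term:
  d/dx[x^3] = 3x^2
  d/dx[-8xy] = -8x·y' - 8y
  d/dx[y^5] = 5y^4·y'

Separating the contributions that come from x directly and those that come through y:
  without y':      3x^2 - 8y
  multiplying y':  -8x + 5y^4

so (3x^2 - 8y) + (-8x + 5y^4)·y' = 0, and therefore
  dy/dx = -(3x^2 - 8y)/(-8x + 5y^4) = (3x^2 - 8y)/(8x - 5y^4)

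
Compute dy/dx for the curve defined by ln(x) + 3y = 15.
Apply d/dx to both sides, remembering that y depends on x. Each occurrence of y therefore brings in a y' = dy/dx via the chain rule.

With F(x, y) equal to the left-hand side minus the right, differentiate F term by term:
  d/dx[3y] = 3·y'
  d/dx[ln(x)] = 1/x
  d/dx[-15] = 0
Adding these up, d/dx[F] = 0 becomes
  (1/x) + (3)·y' = 0,
so isolating y',
  dy/dx = -(1/x)/(3) = -1/(3x)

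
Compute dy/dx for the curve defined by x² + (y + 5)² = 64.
Differentiate the relation implicitly: treat y = y(x) and apply the chain rule, so every y-derivative picks up a y' = dy/dx factor.

With everything moved to the left-hand side, differentiate term by term:
  d/dx[x^2] = 2x
  d/dx[(y + 5)^2] = 2·y'(y + 5)
  d/dx[-64] = 0

Separating the contributions that come from x directly and those that come through y:
  without y':      2x
  multiplying y':  2y + 10

so (2x) + (2y + 10)·y' = 0, and therefore
  dy/dx = -(2x)/(2y + 10) = -x/(y + 5)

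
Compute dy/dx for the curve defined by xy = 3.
Apply d/dx to both sides, remembering that y depends on x. Each occurrence of y therefore brings in a y' = dy/dx via the chain rule.

With F(x, y) equal to the left-hand side minus the right, differentiate F term by term:
  d/dx[xy] = x·y' + y
  d/dx[-3] = 0
Adding these up, d/dx[F] = 0 becomes
  (y) + (x)·y' = 0,
so isolating y',
  dy/dx = -(y)/(x) = -y/x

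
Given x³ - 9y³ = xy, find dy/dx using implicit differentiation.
Differentiate the relation implicitly: treat y = y(x) and apply the chain rule, so every y-derivative picks up a y' = dy/dx factor.

With everything moved to the left-hand side, differentiate term by term:
  d/dx[x^3] = 3x^2
  d/dx[-xy] = -x·y' - y
  d/dx[-9y^3] = -27y^2·y'

Separating the contributions that come from x directly and those that come through y:
  without y':      3x^2 - y
  multiplying y':  -x - 27y^2

so (3x^2 - y) + (-x - 27y^2)·y' = 0, and therefore
  dy/dx = -(3x^2 - y)/(-x - 27y^2) = (3x^2 - y)/(x + 27y^2)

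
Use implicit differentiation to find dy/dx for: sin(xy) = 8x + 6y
Apply d/dx to both sides, remembering that y depends on x. Each occurrence of y therefore brings in a y' = dy/dx via the chain rule.

With F(x, y) equal to the left-hand side minus the right, differentiate F term by term:
  d/dx[-8x] = -8
  d/dx[-6y] = -6·y'
  d/dx[sin(xy)] = (x·y' + y)·cos(xy)
Adding these up, d/dx[F] = 0 becomes
  (y·cos(xy) - 8) + (x·cos(xy) - 6)·y' = 0,
so isolating y',
  dy/dx = -(y·cos(xy) - 8)/(x·cos(xy) - 6) = (-y·cos(xy) + 8)/(x·cos(xy) - 6)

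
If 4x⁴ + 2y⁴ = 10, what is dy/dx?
Differentiate the relation implicitly: treat y = y(x) and apply the chain rule, so every y-derivative picks up a y' = dy/dx factor.

With everything moved to the left-hand side, differentiate term by term:
  d/dx[4x^4] = 16x^3
  d/dx[2y^4] = 8y^3·y'
  d/dx[-10] = 0

Separating the contributions that come from x directly and those that come through y:
  without y':      16x^3
  multiplying y':  8y^3

so (16x^3) + (8y^3)·y' = 0, and therefore
  dy/dx = -(16x^3)/(8y^3) = -2x^3/y^3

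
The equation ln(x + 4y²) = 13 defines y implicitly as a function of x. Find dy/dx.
Differentiate both sides with respect to x, treating y as y(x). By the chain rule, any term containing y contributes a factor of y' = dy/dx when we differentiate it.

Move every term to one side and write the relation as F(x, y) = 0. Term by term,
  d/dx[ln(x + 4y^2)] = (8y·y' + 1)/(x + 4y^2)
  d/dx[-13] = 0

The pieces without y' make up ∂F/∂x and the coefficient of y' is ∂F/∂y:
  ∂F/∂x = 1/(x + 4y^2),
  ∂F/∂y = 8y/(x + 4y^2).

Since d/dx[F] = ∂F/∂x + (∂F/∂y)·y' = 0, solve for y':
  (∂F/∂y)·y' = -∂F/∂x
  dy/dx = -(∂F/∂x)/(∂F/∂y) = -(1/(x + 4y^2))/(8y/(x + 4y^2)) = -1/(8y)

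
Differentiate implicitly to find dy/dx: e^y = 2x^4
Apply d/dx to both sides, remembering that y depends on x. Each occurrence of y therefore brings in a y' = dy/dx via the chain rule.

With F(x, y) equal to the left-hand side minus the right, differentiate F term by term:
  d/dx[-2x^4] = -8x^3
  d/dx[e^(y)] = y'·e^(y)
Adding these up, d/dx[F] = 0 becomes
  (-8x^3) + (e^(y))·y' = 0,
so isolating y',
  dy/dx = -(-8x^3)/(e^(y)) = 8x^3e^(-y)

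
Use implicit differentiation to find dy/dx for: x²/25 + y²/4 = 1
Differentiate both sides with respect to x, treating y as y(x). By the chain rule, any term containing y contributes a factor of y' = dy/dx when we differentiate it.

Move every term to one side and write the relation as F(x, y) = 0. Term by term,
  d/dx[x^2/25] = 2x/25
  d/dx[y^2/4] = y·y'/2
  d/dx[-1] = 0

The pieces without y' make up ∂F/∂x and the coefficient of y' is ∂F/∂y:
  ∂F/∂x = 2x/25,
  ∂F/∂y = y/2.

Since d/dx[F] = ∂F/∂x + (∂F/∂y)·y' = 0, solve for y':
  (∂F/∂y)·y' = -∂F/∂x
  dy/dx = -(∂F/∂x)/(∂F/∂y) = -(2x/25)/(y/2) = -4x/(25y)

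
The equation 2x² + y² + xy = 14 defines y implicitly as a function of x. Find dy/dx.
Differentiate both sides with respect to x, treating y as y(x). By the chain rule, any term containing y contributes a factor of y' = dy/dx when we differentiate it.

Move every term to one side and write the relation as F(x, y) = 0. Term by term,
  d/dx[2x^2] = 4x
  d/dx[xy] = x·y' + y
  d/dx[y^2] = 2y·y'
  d/dx[-14] = 0

The pieces without y' make up ∂F/∂x and the coefficient of y' is ∂F/∂y:
  ∂F/∂x = 4x + y,
  ∂F/∂y = x + 2y.

Since d/dx[F] = ∂F/∂x + (∂F/∂y)·y' = 0, solve for y':
  (∂F/∂y)·y' = -∂F/∂x
  dy/dx = -(∂F/∂x)/(∂F/∂y) = -(4x + y)/(x + 2y) = (-4x - y)/(x + 2y)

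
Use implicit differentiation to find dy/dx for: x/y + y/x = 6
Apply d/dx to both sides, remembering that y depends on x. Each occurrence of y therefore brings in a y' = dy/dx via the chain rule.

With F(x, y) equal to the left-hand side minus the right, differentiate F term by term:
  d/dx[x/y] = -x·y'/y^2 + 1/y
  d/dx[y/x] = y'/x - y/x^2
  d/dx[-6] = 0
Adding these up, d/dx[F] = 0 becomes
  (1/y - y/x^2) + (-x/y^2 + 1/x)·y' = 0,
so isolating y',
  dy/dx = -(1/y - y/x^2)/(-x/y^2 + 1/x)
        = -((x - y)(x + y)/(x^2y))/(-(x - y)(x + y)/(xy^2)) = y/x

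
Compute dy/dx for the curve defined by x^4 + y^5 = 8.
Take d/dx of both sides. Since y is implicitly a function of x, the chain rule attaches a y' = dy/dx factor whenever we differentiate through y.

Set F(x, y) = (left side) − (right side), so the curve is F = 0. Differentiating each term of F:
  d/dx[x^4] = 4x^3
  d/dx[y^5] = 5y^4·y'
  d/dx[-8] = 0

Collecting, the y'-free part is the partial derivative in x and the y' coefficient is the partial derivative in y:
  ∂F/∂x = 4x^3
  ∂F/∂y = 5y^4

so d/dx[F(x, y(x))] = ∂F/∂x + (∂F/∂y)·y' = 0. Rearranging,
  dy/dx = -(∂F/∂x)/(∂F/∂y) = -(4x^3)/(5y^4) = -4x^3/(5y^4)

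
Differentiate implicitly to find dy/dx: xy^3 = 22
Apply d/dx to both sides, remembering that y depends on x. Each occurrence of y therefore brings in a y' = dy/dx via the chain rule.

With F(x, y) equal to the left-hand side minus the right, differentiate F term by term:
  d/dx[xy^3] = 3xy^2·y' + y^3
  d/dx[-22] = 0
Adding these up, d/dx[F] = 0 becomes
  (y^3) + (3xy^2)·y' = 0,
so isolating y',
  dy/dx = -(y^3)/(3xy^2) = -y/(3x)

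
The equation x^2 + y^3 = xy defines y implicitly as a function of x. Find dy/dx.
Take d/dx of both sides. Since y is implicitly a function of x, the chain rule attaches a y' = dy/dx factor whenever we differentiate through y.

Set F(x, y) = (left side) − (right side), so the curve is F = 0. Differentiating each term of F:
  d/dx[x^2] = 2x
  d/dx[-xy] = -x·y' - y
  d/dx[y^3] = 3y^2·y'

Collecting, the y'-free part is the partial derivative in x and the y' coefficient is the partial derivative in y:
  ∂F/∂x = 2x - y
  ∂F/∂y = -x + 3y^2

so d/dx[F(x, y(x))] = ∂F/∂x + (∂F/∂y)·y' = 0. Rearranging,
  dy/dx = -(∂F/∂x)/(∂F/∂y) = -(2x - y)/(-x + 3y^2) = (2x - y)/(x - 3y^2)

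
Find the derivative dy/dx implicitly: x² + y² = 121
Differentiate both sides with respect to x, treating y as y(x). By the chain rule, any term containing y contributes a factor of y' = dy/dx when we differentiate it.

Move every term to one side and write the relation as F(x, y) = 0. Term by term,
  d/dx[x^2] = 2x
  d/dx[y^2] = 2y·y'
  d/dx[-121] = 0

The pieces without y' make up ∂F/∂x and the coefficient of y' is ∂F/∂y:
  ∂F/∂x = 2x,
  ∂F/∂y = 2y.

Since d/dx[F] = ∂F/∂x + (∂F/∂y)·y' = 0, solve for y':
  (∂F/∂y)·y' = -∂F/∂x
  dy/dx = -(∂F/∂x)/(∂F/∂y) = -(2x)/(2y) = -x/y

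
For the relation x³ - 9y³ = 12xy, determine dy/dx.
Differentiate the relation implicitly: treat y = y(x) and apply the chain rule, so every y-derivative picks up a y' = dy/dx factor.

With everything moved to the left-hand side, differentiate term by term:
  d/dx[x^3] = 3x^2
  d/dx[-12xy] = -12x·y' - 12y
  d/dx[-9y^3] = -27y^2·y'

Separating the contributions that come from x directly and those that come through y:
  without y':      3x^2 - 12y
  multiplying y':  -12x - 27y^2

so (3x^2 - 12y) + (-12x - 27y^2)·y' = 0, and therefore
  dy/dx = -(3x^2 - 12y)/(-12x - 27y^2) = (x^2 - 4y)/(4x + 9y^2)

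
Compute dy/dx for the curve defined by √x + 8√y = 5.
Differentiate the relation implicitly: treat y = y(x) and apply the chain rule, so every y-derivative picks up a y' = dy/dx factor.

With everything moved to the left-hand side, differentiate term by term:
  d/dx[√(x)] = 1/(2√(x))
  d/dx[8√(y)] = 4·y'/√(y)
  d/dx[-5] = 0

Separating the contributions that come from x directly and those that come through y:
  without y':      1/(2√(x))
  multiplying y':  4/√(y)

so (1/(2√(x))) + (4/√(y))·y' = 0, and therefore
  dy/dx = -(1/(2√(x)))/(4/√(y)) = -√(y)/(8√(x))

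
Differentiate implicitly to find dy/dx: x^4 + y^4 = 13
Apply d/dx to both sides, remembering that y depends on x. Each occurrence of y therefore brings in a y' = dy/dx via the chain rule.

With F(x, y) equal to the left-hand side minus the right, differentiate F term by term:
  d/dx[x^4] = 4x^3
  d/dx[y^4] = 4y^3·y'
  d/dx[-13] = 0
Adding these up, d/dx[F] = 0 becomes
  (4x^3) + (4y^3)·y' = 0,
so isolating y',
  dy/dx = -(4x^3)/(4y^3) = -x^3/y^3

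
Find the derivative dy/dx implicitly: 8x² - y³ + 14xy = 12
Apply d/dx to both sides, remembering that y depends on x. Each occurrence of y therefore brings in a y' = dy/dx via the chain rule.

With F(x, y) equal to the left-hand side minus the right, differentiate F term by term:
  d/dx[8x^2] = 16x
  d/dx[14xy] = 14x·y' + 14y
  d/dx[-y^3] = -3y^2·y'
  d/dx[-12] = 0
Adding these up, d/dx[F] = 0 becomes
  (16x + 14y) + (14x - 3y^2)·y' = 0,
so isolating y',
  dy/dx = -(16x + 14y)/(14x - 3y^2) = 2(-8x - 7y)/(14x - 3y^2)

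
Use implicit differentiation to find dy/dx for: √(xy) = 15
Differentiate both sides with respect to x, treating y as y(x). By the chain rule, any term containing y contributes a factor of y' = dy/dx when we differentiate it.

Move every term to one side and write the relation as F(x, y) = 0. Term by term,
  d/dx[√(xy)] = √(xy)(x·y'/2 + y/2)/(xy)
  d/dx[-15] = 0

The pieces without y' make up ∂F/∂x and the coefficient of y' is ∂F/∂y:
  ∂F/∂x = √(xy)/(2x),
  ∂F/∂y = √(xy)/(2y).

Since d/dx[F] = ∂F/∂x + (∂F/∂y)·y' = 0, solve for y':
  (∂F/∂y)·y' = -∂F/∂x
  dy/dx = -(∂F/∂x)/(∂F/∂y) = -(√(xy)/(2x))/(√(xy)/(2y)) = -y/x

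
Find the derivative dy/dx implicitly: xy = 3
Apply d/dx to both sides, remembering that y depends on x. Each occurrence of y therefore brings in a y' = dy/dx via the chain rule.

With F(x, y) equal to the left-hand side minus the right, differentiate F term by term:
  d/dx[xy] = x·y' + y
  d/dx[-3] = 0
Adding these up, d/dx[F] = 0 becomes
  (y) + (x)·y' = 0,
so isolating y',
  dy/dx = -(y)/(x) = -y/x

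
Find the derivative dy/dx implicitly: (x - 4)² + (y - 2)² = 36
Apply d/dx to both sides, remembering that y depends on x. Each occurrence of y therefore brings in a y' = dy/dx via the chain rule.

With F(x, y) equal to the left-hand side minus the right, differentiate F term by term:
  d/dx[(x - 4)^2] = 2x - 8
  d/dx[(y - 2)^2] = 2·y'(y - 2)
  d/dx[-36] = 0
Adding these up, d/dx[F] = 0 becomes
  (2x - 8) + (2y - 4)·y' = 0,
so isolating y',
  dy/dx = -(2x - 8)/(2y - 4) = (4 - x)/(y - 2)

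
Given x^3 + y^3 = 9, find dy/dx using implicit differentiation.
Differentiate both sides with respect to x, treating y as y(x). By the chain rule, any term containing y contributes a factor of y' = dy/dx when we differentiate it.

Move every term to one side and write the relation as F(x, y) = 0. Term by term,
  d/dx[x^3] = 3x^2
  d/dx[y^3] = 3y^2·y'
  d/dx[-9] = 0

The pieces without y' make up ∂F/∂x and the coefficient of y' is ∂F/∂y:
  ∂F/∂x = 3x^2,
  ∂F/∂y = 3y^2.

Since d/dx[F] = ∂F/∂x + (∂F/∂y)·y' = 0, solve for y':
  (∂F/∂y)·y' = -∂F/∂x
  dy/dx = -(∂F/∂x)/(∂F/∂y) = -(3x^2)/(3y^2) = -x^2/y^2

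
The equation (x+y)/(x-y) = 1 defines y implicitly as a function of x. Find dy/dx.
Take d/dx of both sides. Since y is implicitly a function of x, the chain rule attaches a y' = dy/dx factor whenever we differentiate through y.

Set F(x, y) = (left side) − (right side), so the curve is F = 0. Differentiating each term of F:
  d/dx[(x + y)/(x - y)] = (y' + 1)/(x - y) + (x + y)(y' - 1)/(x - y)^2
  d/dx[-1] = 0

Collecting, the y'-free part is the partial derivative in x and the y' coefficient is the partial derivative in y:
  ∂F/∂x = 1/(x - y) - (x + y)/(x - y)^2
  ∂F/∂y = 1/(x - y) + (x + y)/(x - y)^2

so d/dx[F(x, y(x))] = ∂F/∂x + (∂F/∂y)·y' = 0. Rearranging,
  dy/dx = -(∂F/∂x)/(∂F/∂y) = -(1/(x - y) - (x + y)/(x - y)^2)/(1/(x - y) + (x + y)/(x - y)^2)
        = -(-2y/(x - y)^2)/(2x/(x - y)^2) = y/x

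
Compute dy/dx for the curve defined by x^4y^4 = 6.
Differentiate both sides with respect to x, treating y as y(x). By the chain rule, any term containing y contributes a factor of y' = dy/dx when we differentiate it.

Move every term to one side and write the relation as F(x, y) = 0. Term by term,
  d/dx[x^4y^4] = 4x^4y^3·y' + 4x^3y^4
  d/dx[-6] = 0

The pieces without y' make up ∂F/∂x and the coefficient of y' is ∂F/∂y:
  ∂F/∂x = 4x^3y^4,
  ∂F/∂y = 4x^4y^3.

Since d/dx[F] = ∂F/∂x + (∂F/∂y)·y' = 0, solve for y':
  (∂F/∂y)·y' = -∂F/∂x
  dy/dx = -(∂F/∂x)/(∂F/∂y) = -(4x^3y^4)/(4x^4y^3) = -y/x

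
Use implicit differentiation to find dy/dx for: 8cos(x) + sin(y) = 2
Differentiate the relation implicitly: treat y = y(x) and apply the chain rule, so every y-derivative picks up a y' = dy/dx factor.

With everything moved to the left-hand side, differentiate term by term:
  d/dx[sin(y)] = y'·cos(y)
  d/dx[8cos(x)] = -8sin(x)
  d/dx[-2] = 0

Separating the contributions that come from x directly and those that come through y:
  without y':      -8sin(x)
  multiplying y':  cos(y)

so (-8sin(x)) + (cos(y))·y' = 0, and therefore
  dy/dx = -(-8sin(x))/(cos(y)) = 8sin(x)/cos(y)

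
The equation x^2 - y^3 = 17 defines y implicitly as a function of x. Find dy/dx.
Apply d/dx to both sides, remembering that y depends on x. Each occurrence of y therefore brings in a y' = dy/dx via the chain rule.

With F(x, y) equal to the left-hand side minus the right, differentiate F term by term:
  d/dx[x^2] = 2x
  d/dx[-y^3] = -3y^2·y'
  d/dx[-17] = 0
Adding these up, d/dx[F] = 0 becomes
  (2x) + (-3y^2)·y' = 0,
so isolating y',
  dy/dx = -(2x)/(-3y^2) = 2x/(3y^2)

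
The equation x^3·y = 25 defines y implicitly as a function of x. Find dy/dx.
Differentiate both sides with respect to x, treating y as y(x). By the chain rule, any term containing y contributes a factor of y' = dy/dx when we differentiate it.

Move every term to one side and write the relation as F(x, y) = 0. Term by term,
  d/dx[x^3y] = x^3·y' + 3x^2y
  d/dx[-25] = 0

The pieces without y' make up ∂F/∂x and the coefficient of y' is ∂F/∂y:
  ∂F/∂x = 3x^2y,
  ∂F/∂y = x^3.

Since d/dx[F] = ∂F/∂x + (∂F/∂y)·y' = 0, solve for y':
  (∂F/∂y)·y' = -∂F/∂x
  dy/dx = -(∂F/∂x)/(∂F/∂y) = -(3x^2y)/(x^3) = -3y/x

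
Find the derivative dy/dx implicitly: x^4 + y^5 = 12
Apply d/dx to both sides, remembering that y depends on x. Each occurrence of y therefore brings in a y' = dy/dx via the chain rule.

With F(x, y) equal to the left-hand side minus the right, differentiate F term by term:
  d/dx[x^4] = 4x^3
  d/dx[y^5] = 5y^4·y'
  d/dx[-12] = 0
Adding these up, d/dx[F] = 0 becomes
  (4x^3) + (5y^4)·y' = 0,
so isolating y',
  dy/dx = -(4x^3)/(5y^4) = -4x^3/(5y^4)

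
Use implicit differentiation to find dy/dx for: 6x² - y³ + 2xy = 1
Apply d/dx to both sides, remembering that y depends on x. Each occurrence of y therefore brings in a y' = dy/dx via the chain rule.

With F(x, y) equal to the left-hand side minus the right, differentiate F term by term:
  d/dx[6x^2] = 12x
  d/dx[2xy] = 2x·y' + 2y
  d/dx[-y^3] = -3y^2·y'
  d/dx[-1] = 0
Adding these up, d/dx[F] = 0 becomes
  (12x + 2y) + (2x - 3y^2)·y' = 0,
so isolating y',
  dy/dx = -(12x + 2y)/(2x - 3y^2) = 2(-6x - y)/(2x - 3y^2)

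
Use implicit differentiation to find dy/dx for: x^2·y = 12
Differentiate both sides with respect to x, treating y as y(x). By the chain rule, any term containing y contributes a factor of y' = dy/dx when we differentiate it.

Move every term to one side and write the relation as F(x, y) = 0. Term by term,
  d/dx[x^2y] = x^2·y' + 2xy
  d/dx[-12] = 0

The pieces without y' make up ∂F/∂x and the coefficient of y' is ∂F/∂y:
  ∂F/∂x = 2xy,
  ∂F/∂y = x^2.

Since d/dx[F] = ∂F/∂x + (∂F/∂y)·y' = 0, solve for y':
  (∂F/∂y)·y' = -∂F/∂x
  dy/dx = -(∂F/∂x)/(∂F/∂y) = -(2xy)/(x^2) = -2y/x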